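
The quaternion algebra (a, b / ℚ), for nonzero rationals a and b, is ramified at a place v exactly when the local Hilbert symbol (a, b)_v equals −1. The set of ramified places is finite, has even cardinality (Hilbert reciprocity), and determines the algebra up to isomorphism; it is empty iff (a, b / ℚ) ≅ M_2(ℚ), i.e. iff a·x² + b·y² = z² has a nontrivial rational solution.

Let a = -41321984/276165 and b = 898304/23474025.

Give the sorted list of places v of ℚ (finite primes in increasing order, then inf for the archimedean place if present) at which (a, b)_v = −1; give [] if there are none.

Mod squares: a ≡ -113390, b ≡ 29. Check v ∈ {∞, 2, 3, 5, 11, 17, 19, 23, 29}.
v=∞: -113390 < 0 and 29 > 0  ⇒  (a,b)_∞ = +1.
v=3: a=3^-2·(≡1), b=3^-2·(≡2) mod 3; (1|3)=+1, (2|3)=-1; (−1)^{-2·-2·1}·(+1)^-2·(-1)^-2 = +1.
v=11: a=11^2·(≡9), b=11^2·(≡7) mod 11; (9|11)=+1, (7|11)=-1; (−1)^{2·2·5}·(+1)^2·(-1)^2 = +1.
v=5: a=5^-1·(≡2), b=5^-2·(≡4) mod 5; (2|5)=-1, (4|5)=+1; (−1)^{-1·-2·2}·(-1)^-2·(+1)^-1 = +1.
v=2: v_2(a)=9, v_2(b)=8; units ≡ 1, 5 (mod 8); ε·ε+αω+βω = 0·0+9·1+8·0 ≡ 1  ⇒  (a,b)_2 = -1.
v=17: a=17^-1·(≡12), b=17^-2·(≡10) mod 17; (12|17)=-1, (10|17)=-1; (−1)^{-1·-2·8}·(-1)^-2·(-1)^-1 = -1.
v=23: a=23^1·(≡15), b=23^0·(≡6) mod 23; (15|23)=-1, (6|23)=+1; (−1)^{1·0·11}·(-1)^0·(+1)^1 = +1.
v=19: a=19^-2·(≡18), b=19^-2·(≡14) mod 19; (18|19)=-1, (14|19)=-1; (−1)^{-2·-2·9}·(-1)^-2·(-1)^-2 = +1.
v=29: a=29^1·(≡5), b=29^1·(≡1) mod 29; (5|29)=+1, (1|29)=+1; (−1)^{1·1·14}·(+1)^1·(+1)^1 = +1.
Ram(-113390, 29) = {2, 17}; no ℚ_2-point on the conic.

[2, 17]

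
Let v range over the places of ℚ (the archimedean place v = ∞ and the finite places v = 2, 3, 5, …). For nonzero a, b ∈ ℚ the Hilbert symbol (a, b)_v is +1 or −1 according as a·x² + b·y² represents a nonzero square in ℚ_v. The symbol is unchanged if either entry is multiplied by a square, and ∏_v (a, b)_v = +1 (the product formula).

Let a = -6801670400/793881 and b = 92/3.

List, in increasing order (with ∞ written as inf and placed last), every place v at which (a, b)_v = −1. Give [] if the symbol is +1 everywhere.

Mod squares: a ≡ -41, b ≡ 69. Check v ∈ {∞, 2, 3, 5, 7, 11, 23, 41}.
v=7: a=7^2·(≡2), b=7^0·(≡5) mod 7; (2|7)=+1, (5|7)=-1; (−1)^{2·0·3}·(+1)^0·(-1)^2 = +1.
v=∞: -41 < 0 and 69 > 0  ⇒  (a,b)_∞ = +1.
v=11: a=11^-2·(≡5), b=11^0·(≡5) mod 11; (5|11)=+1, (5|11)=+1; (−1)^{-2·0·5}·(+1)^0·(+1)^-2 = +1.
v=2: v_2(a)=8, v_2(b)=2; units ≡ 7, 5 (mod 8); ε·ε+αω+βω = 1·0+8·1+2·0 ≡ 0  ⇒  (a,b)_2 = +1.
v=41: a=41^1·(≡18), b=41^0·(≡17) mod 41; (18|41)=+1, (17|41)=-1; (−1)^{1·0·20}·(+1)^0·(-1)^1 = -1.
v=23: a=23^2·(≡14), b=23^1·(≡9) mod 23; (14|23)=-1, (9|23)=+1; (−1)^{2·1·11}·(-1)^1·(+1)^2 = -1.
v=3: a=3^-8·(≡1), b=3^-1·(≡2) mod 3; (1|3)=+1, (2|3)=-1; (−1)^{-8·-1·1}·(+1)^-1·(-1)^-8 = +1.
v=5: a=5^2·(≡4), b=5^0·(≡4) mod 5; (4|5)=+1, (4|5)=+1; (−1)^{2·0·2}·(+1)^0·(+1)^2 = +1.
(-41, 69 / ℚ) ramifies at {23, 41}: a division algebra.

[23, 41]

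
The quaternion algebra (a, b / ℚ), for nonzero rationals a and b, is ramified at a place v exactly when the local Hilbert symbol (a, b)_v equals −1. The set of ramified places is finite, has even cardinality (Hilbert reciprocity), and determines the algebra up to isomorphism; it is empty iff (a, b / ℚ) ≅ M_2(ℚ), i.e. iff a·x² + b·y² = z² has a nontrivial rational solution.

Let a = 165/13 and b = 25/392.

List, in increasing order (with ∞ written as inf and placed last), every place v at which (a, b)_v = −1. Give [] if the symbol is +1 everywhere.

(a, b) ≡ (2145, 2) mod (ℚ^×)²; places V = {2, 3, 5, 7, 11, 13, ∞}.
(a,b)_3: α=1, u≡1; β=0, v≡2 (mod 3); (1|3)=+1, (2|3)=-1; sign (−1)^0·+1^0·-1^1 = -1.
(a,b)_13: α=-1, u≡9; β=0, v≡6 (mod 13); (9|13)=+1, (6|13)=-1; sign (−1)^0·+1^0·-1^-1 = -1.
(a,b)_11: α=1, u≡2; β=0, v≡2 (mod 11); (2|11)=-1, (2|11)=-1; sign (−1)^0·-1^0·-1^1 = -1.
(a,b)_2: α=0, β=-3; u≡1, v≡1 (mod 8); ε(u)ε(v)=0·0, αω(v)=0·0, βω(u)=-3·0; sum ≡ 0  ⇒  +1.
(a,b)_∞: sgn(2145)=+, sgn(2)=+, so +1.
(a,b)_7: α=0, u≡3; β=-2, v≡4 (mod 7); (3|7)=-1, (4|7)=+1; sign (−1)^0·-1^-2·+1^0 = +1.
(a,b)_5: α=1, u≡1; β=2, v≡3 (mod 5); (1|5)=+1, (3|5)=-1; sign (−1)^0·+1^2·-1^1 = -1.
(2145, 2 / ℚ) ramifies at {3, 5, 11, 13}: a division algebra.

[3, 5, 11, 13]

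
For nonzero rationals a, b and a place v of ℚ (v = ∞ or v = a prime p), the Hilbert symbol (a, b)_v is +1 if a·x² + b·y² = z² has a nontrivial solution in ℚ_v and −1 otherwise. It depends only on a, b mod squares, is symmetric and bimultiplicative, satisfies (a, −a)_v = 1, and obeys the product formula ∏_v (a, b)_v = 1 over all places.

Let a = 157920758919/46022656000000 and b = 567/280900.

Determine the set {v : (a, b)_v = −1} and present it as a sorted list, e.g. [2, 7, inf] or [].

(a, b) ≡ (391, 7) mod (ℚ^×)²; places V = {2, 3, 5, 7, 11, 17, 23, 29, 53, ∞}.
(a,b)_11: α=2, u≡8; β=0, v≡7 (mod 11); (8|11)=-1, (7|11)=-1; sign (−1)^0·-1^0·-1^2 = +1.
(a,b)_2: α=-20, β=-2; u≡7, v≡7 (mod 8); ε(u)ε(v)=1·1, αω(v)=-20·0, βω(u)=-2·0; sum ≡ 1  ⇒  -1.
(a,b)_29: α=2, u≡10; β=0, v≡22 (mod 29); (10|29)=-1, (22|29)=+1; sign (−1)^0·-1^0·+1^2 = +1.
(a,b)_3: α=4, u≡1; β=4, v≡1 (mod 3); (1|3)=+1, (1|3)=+1; sign (−1)^0·+1^4·+1^4 = +1.
(a,b)_5: α=-6, u≡1; β=-2, v≡2 (mod 5); (1|5)=+1, (2|5)=-1; sign (−1)^0·+1^-2·-1^-6 = +1.
(a,b)_7: α=2, u≡6; β=1, v≡1 (mod 7); (6|7)=-1, (1|7)=+1; sign (−1)^0·-1^1·+1^2 = -1.
(a,b)_53: α=-2, u≡27; β=-2, v≡38 (mod 53); (27|53)=-1, (38|53)=+1; sign (−1)^0·-1^-2·+1^-2 = +1.
(a,b)_∞: sgn(391)=+, sgn(7)=+, so +1.
(a,b)_17: α=1, u≡6; β=0, v≡12 (mod 17); (6|17)=-1, (12|17)=-1; sign (−1)^0·-1^0·-1^1 = -1.
(a,b)_23: α=1, u≡21; β=0, v≡15 (mod 23); (21|23)=-1, (15|23)=-1; sign (−1)^0·-1^0·-1^1 = -1.
Ram(391, 7) = {2, 7, 17, 23}; no ℚ_2-point on the conic.

[2, 7, 17, 23]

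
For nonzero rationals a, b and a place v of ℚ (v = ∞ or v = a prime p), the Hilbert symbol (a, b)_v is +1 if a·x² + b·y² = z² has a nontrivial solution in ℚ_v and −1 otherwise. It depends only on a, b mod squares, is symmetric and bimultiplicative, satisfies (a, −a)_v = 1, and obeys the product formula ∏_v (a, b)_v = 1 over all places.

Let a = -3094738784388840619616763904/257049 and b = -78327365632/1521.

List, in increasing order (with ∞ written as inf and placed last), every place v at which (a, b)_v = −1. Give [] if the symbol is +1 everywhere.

(a, b) ≡ (-569449, -13243) mod (ℚ^×)²; places V = {2, 3, 13, 17, 19, 41, 43, ∞}.
(a,b)_41: α=3, u≡25; β=1, v≡37 (mod 41); (25|41)=+1, (37|41)=+1; sign (−1)^0·+1^1·+1^3 = +1.
(a,b)_19: α=7, u≡17; β=3, v≡17 (mod 19); (17|19)=+1, (17|19)=+1; sign (−1)^1·+1^3·+1^7 = -1.
(a,b)_43: α=1, u≡9; β=0, v≡36 (mod 43); (9|43)=+1, (36|43)=+1; sign (−1)^0·+1^0·+1^1 = +1.
(a,b)_3: α=-2, u≡2; β=-2, v≡2 (mod 3); (2|3)=-1, (2|3)=-1; sign (−1)^0·-1^-2·-1^-2 = +1.
(a,b)_13: α=-4, u≡3; β=-2, v≡12 (mod 13); (3|13)=+1, (12|13)=+1; sign (−1)^0·+1^-2·+1^-4 = +1.
(a,b)_2: α=36, β=14; u≡7, v≡5 (mod 8); ε(u)ε(v)=1·0, αω(v)=36·1, βω(u)=14·0; sum ≡ 0  ⇒  +1.
(a,b)_17: α=1, u≡10; β=1, v≡11 (mod 17); (10|17)=-1, (11|17)=-1; sign (−1)^0·-1^1·-1^1 = +1.
(a,b)_∞: sgn(-569449)=−, sgn(-13243)=−, so -1.
|Ram(-569449, -13243)| = 2, even; anisotropic at {19, ∞}.

[19, inf]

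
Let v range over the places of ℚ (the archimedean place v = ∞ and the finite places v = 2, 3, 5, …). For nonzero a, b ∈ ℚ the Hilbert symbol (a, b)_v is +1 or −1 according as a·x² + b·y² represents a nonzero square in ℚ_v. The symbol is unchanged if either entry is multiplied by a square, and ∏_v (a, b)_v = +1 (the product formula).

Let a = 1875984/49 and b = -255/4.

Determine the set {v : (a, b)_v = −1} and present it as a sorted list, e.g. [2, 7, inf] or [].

[3, 17]

Mod squares: a ≡ 969, b ≡ -255. Check v ∈ {∞, 2, 3, 5, 7, 11, 17, 19}.
v=19: a=19^1·(≡8), b=19^0·(≡17) mod 19; (8|19)=-1, (17|19)=+1; (−1)^{1·0·9}·(-1)^0·(+1)^1 = +1.
v=2: v_2(a)=4, v_2(b)=-2; units ≡ 1, 1 (mod 8); ε·ε+αω+βω = 0·0+4·0+-2·0 ≡ 0  ⇒  (a,b)_2 = +1.
v=7: a=7^-2·(≡5), b=7^0·(≡1) mod 7; (5|7)=-1, (1|7)=+1; (−1)^{-2·0·3}·(-1)^0·(+1)^-2 = +1.
v=11: a=11^2·(≡1), b=11^0·(≡5) mod 11; (1|11)=+1, (5|11)=+1; (−1)^{2·0·5}·(+1)^0·(+1)^2 = +1.
v=∞: 969 > 0 and -255 < 0  ⇒  (a,b)_∞ = +1.
v=3: a=3^1·(≡2), b=3^1·(≡2) mod 3; (2|3)=-1, (2|3)=-1; (−1)^{1·1·1}·(-1)^1·(-1)^1 = -1.
v=5: a=5^0·(≡1), b=5^1·(≡1) mod 5; (1|5)=+1, (1|5)=+1; (−1)^{0·1·2}·(+1)^1·(+1)^0 = +1.
v=17: a=17^1·(≡6), b=17^1·(≡9) mod 17; (6|17)=-1, (9|17)=+1; (−1)^{1·1·8}·(-1)^1·(+1)^1 = -1.
|Ram(969, -255)| = 2, even; anisotropic at {3, 17}.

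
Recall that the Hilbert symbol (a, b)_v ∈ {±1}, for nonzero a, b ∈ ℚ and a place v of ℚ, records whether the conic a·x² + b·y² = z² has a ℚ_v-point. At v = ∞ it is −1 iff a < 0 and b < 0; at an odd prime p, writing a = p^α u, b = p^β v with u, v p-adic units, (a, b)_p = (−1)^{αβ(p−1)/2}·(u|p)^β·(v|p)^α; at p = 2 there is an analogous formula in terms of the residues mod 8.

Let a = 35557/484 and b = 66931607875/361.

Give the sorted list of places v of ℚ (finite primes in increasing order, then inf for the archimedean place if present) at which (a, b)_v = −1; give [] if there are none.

(a, b) ≡ (37, 2035) mod (ℚ^×)²; places V = {2, 5, 11, 19, 31, 37, ∞}.
(a,b)_5: α=0, u≡3; β=3, v≡3 (mod 5); (3|5)=-1, (3|5)=-1; sign (−1)^0·-1^3·-1^0 = -1.
(a,b)_2: α=-2, β=0; u≡5, v≡3 (mod 8); ε(u)ε(v)=0·1, αω(v)=-2·1, βω(u)=0·1; sum ≡ 0  ⇒  +1.
(a,b)_37: α=1, u≡12; β=3, v≡13 (mod 37); (12|37)=+1, (13|37)=-1; sign (−1)^0·+1^3·-1^1 = -1.
(a,b)_31: α=2, u≡15; β=2, v≡1 (mod 31); (15|31)=-1, (1|31)=+1; sign (−1)^0·-1^2·+1^2 = +1.
(a,b)_11: α=-2, u≡4; β=1, v≡5 (mod 11); (4|11)=+1, (5|11)=+1; sign (−1)^0·+1^1·+1^-2 = +1.
(a,b)_19: α=0, u≡3; β=-2, v≡18 (mod 19); (3|19)=-1, (18|19)=-1; sign (−1)^0·-1^-2·-1^0 = +1.
(a,b)_∞: sgn(37)=+, sgn(2035)=+, so +1.
Ram(37, 2035) = {5, 37}; no ℚ_5-point on the conic.

[5, 37]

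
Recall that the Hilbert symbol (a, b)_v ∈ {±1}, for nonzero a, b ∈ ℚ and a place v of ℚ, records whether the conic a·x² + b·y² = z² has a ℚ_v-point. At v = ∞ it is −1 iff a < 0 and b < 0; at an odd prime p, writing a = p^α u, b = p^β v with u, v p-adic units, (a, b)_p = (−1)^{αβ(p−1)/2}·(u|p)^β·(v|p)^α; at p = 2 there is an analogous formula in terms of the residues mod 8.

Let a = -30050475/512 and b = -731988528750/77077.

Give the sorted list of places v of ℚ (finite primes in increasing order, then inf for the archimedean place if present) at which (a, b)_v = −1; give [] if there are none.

Mod squares: a ≡ -49062, b ≡ -2011542. Check v ∈ {∞, 2, 3, 5, 7, 11, 13, 17, 29, 37, 41}.
v=∞: -49062 < 0 and -2011542 < 0  ⇒  (a,b)_∞ = -1.
v=5: a=5^2·(≡3), b=5^4·(≡2) mod 5; (3|5)=-1, (2|5)=-1; (−1)^{2·4·2}·(-1)^4·(-1)^2 = +1.
v=2: v_2(a)=-9, v_2(b)=1; units ≡ 5, 5 (mod 8); ε·ε+αω+βω = 0·0+-9·1+1·1 ≡ 0  ⇒  (a,b)_2 = +1.
v=7: a=7^2·(≡2), b=7^-2·(≡5) mod 7; (2|7)=+1, (5|7)=-1; (−1)^{2·-2·3}·(+1)^-2·(-1)^2 = +1.
v=41: a=41^0·(≡34), b=41^1·(≡30) mod 41; (34|41)=-1, (30|41)=-1; (−1)^{0·1·20}·(-1)^1·(-1)^0 = -1.
v=11: a=11^0·(≡3), b=11^-2·(≡6) mod 11; (3|11)=+1, (6|11)=-1; (−1)^{0·-2·5}·(+1)^-2·(-1)^0 = +1.
v=37: a=37^1·(≡35), b=37^1·(≡14) mod 37; (35|37)=-1, (14|37)=-1; (−1)^{1·1·18}·(-1)^1·(-1)^1 = +1.
v=29: a=29^0·(≡24), b=29^2·(≡2) mod 29; (24|29)=+1, (2|29)=-1; (−1)^{0·2·14}·(+1)^2·(-1)^0 = +1.
v=13: a=13^1·(≡4), b=13^-1·(≡2) mod 13; (4|13)=+1, (2|13)=-1; (−1)^{1·-1·6}·(+1)^-1·(-1)^1 = -1.
v=3: a=3^1·(≡2), b=3^3·(≡1) mod 3; (2|3)=-1, (1|3)=+1; (−1)^{1·3·1}·(-1)^3·(+1)^1 = +1.
v=17: a=17^1·(≡1), b=17^1·(≡7) mod 17; (1|17)=+1, (7|17)=-1; (−1)^{1·1·8}·(+1)^1·(-1)^1 = -1.
Ram(-49062, -2011542) = {13, 17, 41, ∞}; no ℚ_13-point on the conic.

[13, 17, 41, inf]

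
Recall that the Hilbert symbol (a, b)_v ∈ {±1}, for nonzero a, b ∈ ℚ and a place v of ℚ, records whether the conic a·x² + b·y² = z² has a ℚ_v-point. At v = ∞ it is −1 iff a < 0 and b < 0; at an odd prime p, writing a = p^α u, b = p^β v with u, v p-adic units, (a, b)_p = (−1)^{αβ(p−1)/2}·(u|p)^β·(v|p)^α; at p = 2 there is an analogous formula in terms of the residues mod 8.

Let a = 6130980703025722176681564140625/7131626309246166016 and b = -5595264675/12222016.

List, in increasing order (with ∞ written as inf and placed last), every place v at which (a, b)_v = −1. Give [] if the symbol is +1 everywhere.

Mod squares: a ≡ 2145, b ≡ -3003. Check v ∈ {∞, 2, 3, 5, 7, 11, 13, 19, 23}.
v=19: a=19^-6·(≡7), b=19^-2·(≡14) mod 19; (7|19)=+1, (14|19)=-1; (−1)^{-6·-2·9}·(+1)^-2·(-1)^-6 = +1.
v=13: a=13^9·(≡10), b=13^3·(≡3) mod 13; (10|13)=+1, (3|13)=+1; (−1)^{9·3·6}·(+1)^3·(+1)^9 = +1.
v=5: a=5^7·(≡1), b=5^2·(≡3) mod 5; (1|5)=+1, (3|5)=-1; (−1)^{7·2·2}·(+1)^2·(-1)^7 = -1.
v=23: a=23^-6·(≡9), b=23^-2·(≡15) mod 23; (9|23)=+1, (15|23)=-1; (−1)^{-6·-2·11}·(+1)^-2·(-1)^-6 = +1.
v=2: v_2(a)=-10, v_2(b)=-6; units ≡ 1, 5 (mod 8); ε·ε+αω+βω = 0·0+-10·1+-6·0 ≡ 0  ⇒  (a,b)_2 = +1.
v=3: a=3^9·(≡1), b=3^3·(≡1) mod 3; (1|3)=+1, (1|3)=+1; (−1)^{9·3·1}·(+1)^3·(+1)^9 = -1.
v=11: a=11^3·(≡2), b=11^1·(≡6) mod 11; (2|11)=-1, (6|11)=-1; (−1)^{3·1·5}·(-1)^1·(-1)^3 = -1.
v=∞: 2145 > 0 and -3003 < 0  ⇒  (a,b)_∞ = +1.
v=7: a=7^10·(≡6), b=7^3·(≡6) mod 7; (6|7)=-1, (6|7)=-1; (−1)^{10·3·3}·(-1)^3·(-1)^10 = -1.
Ram(2145, -3003) = {3, 5, 7, 11}; no ℚ_3-point on the conic.

[3, 5, 7, 11]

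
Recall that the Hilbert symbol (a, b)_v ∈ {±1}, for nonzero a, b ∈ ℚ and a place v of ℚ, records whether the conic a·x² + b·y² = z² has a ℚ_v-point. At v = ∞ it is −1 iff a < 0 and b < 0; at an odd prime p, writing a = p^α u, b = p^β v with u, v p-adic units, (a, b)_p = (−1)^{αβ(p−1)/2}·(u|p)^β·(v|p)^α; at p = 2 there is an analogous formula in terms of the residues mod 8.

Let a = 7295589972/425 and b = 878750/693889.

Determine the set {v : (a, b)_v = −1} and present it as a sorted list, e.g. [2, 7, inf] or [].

[2, 17, 29, 31]

(a, b) ≡ (351509, 1406) mod (ℚ^×)²; places V = {2, 3, 5, 7, 11, 17, 19, 23, 29, 31, 37, ∞}.
(a,b)_7: α=0, u≡4; β=-4, v≡6 (mod 7); (4|7)=+1, (6|7)=-1; sign (−1)^0·+1^-4·-1^0 = +1.
(a,b)_3: α=6, u≡2; β=0, v≡2 (mod 3); (2|3)=-1, (2|3)=-1; sign (−1)^0·-1^0·-1^6 = +1.
(a,b)_37: α=0, u≡11; β=1, v≡21 (mod 37); (11|37)=+1, (21|37)=+1; sign (−1)^0·+1^1·+1^0 = +1.
(a,b)_31: α=1, u≡21; β=0, v≡17 (mod 31); (21|31)=-1, (17|31)=-1; sign (−1)^0·-1^0·-1^1 = -1.
(a,b)_2: α=2, β=1; u≡5, v≡7 (mod 8); ε(u)ε(v)=0·1, αω(v)=2·0, βω(u)=1·1; sum ≡ 1  ⇒  -1.
(a,b)_29: α=1, u≡9; β=0, v≡18 (mod 29); (9|29)=+1, (18|29)=-1; sign (−1)^0·+1^0·-1^1 = -1.
(a,b)_19: α=0, u≡7; β=1, v≡11 (mod 19); (7|19)=+1, (11|19)=+1; sign (−1)^0·+1^1·+1^0 = +1.
(a,b)_5: α=-2, u≡1; β=4, v≡4 (mod 5); (1|5)=+1, (4|5)=+1; sign (−1)^0·+1^4·+1^-2 = +1.
(a,b)_∞: sgn(351509)=+, sgn(1406)=+, so +1.
(a,b)_17: α=-1, u≡7; β=-2, v≡5 (mod 17); (7|17)=-1, (5|17)=-1; sign (−1)^0·-1^-2·-1^-1 = -1.
(a,b)_23: α=1, u≡5; β=0, v≡6 (mod 23); (5|23)=-1, (6|23)=+1; sign (−1)^0·-1^0·+1^1 = +1.
(a,b)_11: α=2, u≡9; β=0, v≡9 (mod 11); (9|11)=+1, (9|11)=+1; sign (−1)^0·+1^0·+1^2 = +1.
Ram(351509, 1406) = {2, 17, 29, 31}; no ℚ_2-point on the conic.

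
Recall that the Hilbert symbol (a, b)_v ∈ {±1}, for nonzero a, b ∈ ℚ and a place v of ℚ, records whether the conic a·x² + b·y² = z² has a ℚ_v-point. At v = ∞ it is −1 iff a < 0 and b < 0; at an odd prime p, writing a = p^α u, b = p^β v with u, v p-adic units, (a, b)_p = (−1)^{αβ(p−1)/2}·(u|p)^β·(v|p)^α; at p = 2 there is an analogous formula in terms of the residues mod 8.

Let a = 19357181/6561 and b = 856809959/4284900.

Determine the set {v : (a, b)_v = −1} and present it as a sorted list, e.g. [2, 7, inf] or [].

Mod squares: a ≡ 29, b ≡ 551. Check v ∈ {∞, 2, 3, 5, 19, 23, 29, 43}.
v=2: v_2(a)=0, v_2(b)=-2; units ≡ 5, 7 (mod 8); ε·ε+αω+βω = 0·1+0·0+-2·1 ≡ 0  ⇒  (a,b)_2 = +1.
v=3: a=3^-8·(≡2), b=3^-4·(≡2) mod 3; (2|3)=-1, (2|3)=-1; (−1)^{-8·-4·1}·(-1)^-4·(-1)^-8 = +1.
v=19: a=19^2·(≡10), b=19^1·(≡15) mod 19; (10|19)=-1, (15|19)=-1; (−1)^{2·1·9}·(-1)^1·(-1)^2 = -1.
v=43: a=43^2·(≡18), b=43^2·(≡9) mod 43; (18|43)=-1, (9|43)=+1; (−1)^{2·2·21}·(-1)^2·(+1)^2 = +1.
v=29: a=29^1·(≡16), b=29^3·(≡14) mod 29; (16|29)=+1, (14|29)=-1; (−1)^{1·3·14}·(+1)^3·(-1)^1 = -1.
v=5: a=5^0·(≡1), b=5^-2·(≡4) mod 5; (1|5)=+1, (4|5)=+1; (−1)^{0·-2·2}·(+1)^-2·(+1)^0 = +1.
v=∞: 29 > 0 and 551 > 0  ⇒  (a,b)_∞ = +1.
v=23: a=23^0·(≡6), b=23^-2·(≡11) mod 23; (6|23)=+1, (11|23)=-1; (−1)^{0·-2·11}·(+1)^-2·(-1)^0 = +1.
(29, 551 / ℚ) ramifies at {19, 29}: a division algebra.

[19, 29]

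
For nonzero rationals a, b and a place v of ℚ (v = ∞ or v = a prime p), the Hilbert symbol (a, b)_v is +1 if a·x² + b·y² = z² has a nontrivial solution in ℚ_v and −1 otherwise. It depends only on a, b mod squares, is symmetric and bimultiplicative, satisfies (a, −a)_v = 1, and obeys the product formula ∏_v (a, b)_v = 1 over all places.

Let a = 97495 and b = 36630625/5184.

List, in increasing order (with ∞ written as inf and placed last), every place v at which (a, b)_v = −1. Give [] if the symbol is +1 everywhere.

[17, 29]

(a, b) ≡ (97495, 58609) mod (ℚ^×)²; places V = {2, 3, 5, 17, 29, 31, 37, 43, 47, ∞}.
(a,b)_29: α=0, u≡26; β=1, v≡4 (mod 29); (26|29)=-1, (4|29)=+1; sign (−1)^0·-1^1·+1^0 = -1.
(a,b)_2: α=0, β=-6; u≡7, v≡1 (mod 8); ε(u)ε(v)=1·0, αω(v)=0·0, βω(u)=-6·0; sum ≡ 0  ⇒  +1.
(a,b)_17: α=1, u≡6; β=0, v≡6 (mod 17); (6|17)=-1, (6|17)=-1; sign (−1)^0·-1^0·-1^1 = -1.
(a,b)_31: α=1, u≡14; β=0, v≡18 (mod 31); (14|31)=+1, (18|31)=+1; sign (−1)^0·+1^0·+1^1 = +1.
(a,b)_∞: sgn(97495)=+, sgn(58609)=+, so +1.
(a,b)_5: α=1, u≡4; β=4, v≡1 (mod 5); (4|5)=+1, (1|5)=+1; sign (−1)^0·+1^4·+1^1 = +1.
(a,b)_37: α=1, u≡8; β=0, v≡36 (mod 37); (8|37)=-1, (36|37)=+1; sign (−1)^0·-1^0·+1^1 = +1.
(a,b)_3: α=0, u≡1; β=-4, v≡1 (mod 3); (1|3)=+1, (1|3)=+1; sign (−1)^0·+1^-4·+1^0 = +1.
(a,b)_43: α=0, u≡14; β=1, v≡18 (mod 43); (14|43)=+1, (18|43)=-1; sign (−1)^0·+1^1·-1^0 = +1.
(a,b)_47: α=0, u≡17; β=1, v≡25 (mod 47); (17|47)=+1, (25|47)=+1; sign (−1)^0·+1^1·+1^0 = +1.
Ram(97495, 58609) = {17, 29}; no ℚ_17-point on the conic.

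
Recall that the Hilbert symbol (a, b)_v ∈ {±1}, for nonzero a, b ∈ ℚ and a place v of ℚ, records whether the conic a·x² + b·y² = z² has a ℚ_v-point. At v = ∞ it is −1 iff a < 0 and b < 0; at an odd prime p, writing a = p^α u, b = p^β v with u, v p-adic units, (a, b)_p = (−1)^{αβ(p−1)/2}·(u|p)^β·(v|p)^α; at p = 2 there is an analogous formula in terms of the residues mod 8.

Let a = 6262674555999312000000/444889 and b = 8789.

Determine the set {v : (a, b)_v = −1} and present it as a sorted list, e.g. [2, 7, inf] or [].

(a, b) ≡ (517, 8789) mod (ℚ^×)²; places V = {2, 3, 5, 11, 17, 23, 29, 47, ∞}.
(a,b)_2: α=10, β=0; u≡5, v≡5 (mod 8); ε(u)ε(v)=0·0, αω(v)=10·1, βω(u)=0·1; sum ≡ 0  ⇒  +1.
(a,b)_17: α=2, u≡5; β=1, v≡7 (mod 17); (5|17)=-1, (7|17)=-1; sign (−1)^0·-1^1·-1^2 = -1.
(a,b)_11: α=5, u≡5; β=1, v≡7 (mod 11); (5|11)=+1, (7|11)=-1; sign (−1)^1·+1^1·-1^5 = +1.
(a,b)_3: α=4, u≡1; β=0, v≡2 (mod 3); (1|3)=+1, (2|3)=-1; sign (−1)^0·+1^0·-1^4 = +1.
(a,b)_∞: sgn(517)=+, sgn(8789)=+, so +1.
(a,b)_23: α=-2, u≡10; β=0, v≡3 (mod 23); (10|23)=-1, (3|23)=+1; sign (−1)^0·-1^0·+1^-2 = +1.
(a,b)_29: α=-2, u≡28; β=0, v≡2 (mod 29); (28|29)=+1, (2|29)=-1; sign (−1)^0·+1^0·-1^-2 = +1.
(a,b)_5: α=6, u≡2; β=0, v≡4 (mod 5); (2|5)=-1, (4|5)=+1; sign (−1)^0·-1^0·+1^6 = +1.
(a,b)_47: α=3, u≡46; β=1, v≡46 (mod 47); (46|47)=-1, (46|47)=-1; sign (−1)^1·-1^1·-1^3 = -1.
(517, 8789 / ℚ) ramifies at {17, 47}: a division algebra.

[17, 47]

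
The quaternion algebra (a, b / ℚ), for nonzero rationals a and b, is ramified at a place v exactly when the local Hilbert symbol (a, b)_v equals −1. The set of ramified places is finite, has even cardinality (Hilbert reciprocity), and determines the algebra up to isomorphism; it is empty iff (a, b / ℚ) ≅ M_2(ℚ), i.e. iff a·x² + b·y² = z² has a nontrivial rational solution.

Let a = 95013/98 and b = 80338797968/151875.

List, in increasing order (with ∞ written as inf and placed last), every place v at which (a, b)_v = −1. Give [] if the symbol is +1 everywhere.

Mod squares: a ≡ 2346, b ≡ 1028859. Check v ∈ {∞, 2, 3, 5, 7, 11, 13, 17, 23, 31, 37}.
v=11: a=11^0·(≡5), b=11^4·(≡7) mod 11; (5|11)=+1, (7|11)=-1; (−1)^{0·4·5}·(+1)^4·(-1)^0 = +1.
v=2: v_2(a)=-1, v_2(b)=4; units ≡ 5, 3 (mod 8); ε·ε+αω+βω = 0·1+-1·1+4·1 ≡ 1  ⇒  (a,b)_2 = -1.
v=13: a=13^0·(≡5), b=13^1·(≡4) mod 13; (5|13)=-1, (4|13)=+1; (−1)^{0·1·6}·(-1)^1·(+1)^0 = -1.
v=3: a=3^5·(≡2), b=3^-5·(≡2) mod 3; (2|3)=-1, (2|3)=-1; (−1)^{5·-5·1}·(-1)^-5·(-1)^5 = -1.
v=∞: 2346 > 0 and 1028859 > 0  ⇒  (a,b)_∞ = +1.
v=31: a=31^0·(≡12), b=31^1·(≡28) mod 31; (12|31)=-1, (28|31)=+1; (−1)^{0·1·15}·(-1)^1·(+1)^0 = -1.
v=37: a=37^0·(≡23), b=37^1·(≡31) mod 37; (23|37)=-1, (31|37)=-1; (−1)^{0·1·18}·(-1)^1·(-1)^0 = -1.
v=7: a=7^-2·(≡1), b=7^0·(≡3) mod 7; (1|7)=+1, (3|7)=-1; (−1)^{-2·0·3}·(+1)^0·(-1)^-2 = +1.
v=5: a=5^0·(≡1), b=5^-4·(≡1) mod 5; (1|5)=+1, (1|5)=+1; (−1)^{0·-4·2}·(+1)^-4·(+1)^0 = +1.
v=17: a=17^1·(≡1), b=17^0·(≡16) mod 17; (1|17)=+1, (16|17)=+1; (−1)^{1·0·8}·(+1)^0·(+1)^1 = +1.
v=23: a=23^1·(≡10), b=23^1·(≡5) mod 23; (10|23)=-1, (5|23)=-1; (−1)^{1·1·11}·(-1)^1·(-1)^1 = -1.
Ram(2346, 1028859) = {2, 3, 13, 23, 31, 37}; no ℚ_2-point on the conic.

[2, 3, 13, 23, 31, 37]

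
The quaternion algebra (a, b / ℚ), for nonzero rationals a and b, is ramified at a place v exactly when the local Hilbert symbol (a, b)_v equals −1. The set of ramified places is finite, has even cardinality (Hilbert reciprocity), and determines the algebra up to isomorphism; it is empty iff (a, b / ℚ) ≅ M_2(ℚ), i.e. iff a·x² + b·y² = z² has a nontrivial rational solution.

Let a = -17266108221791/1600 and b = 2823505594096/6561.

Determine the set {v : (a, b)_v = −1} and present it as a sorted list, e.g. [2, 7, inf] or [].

[19, 31]

Mod squares: a ≡ -6479, b ≡ 31. Check v ∈ {∞, 2, 3, 5, 11, 13, 19, 31}.
v=13: a=13^2·(≡2), b=13^0·(≡2) mod 13; (2|13)=-1, (2|13)=-1; (−1)^{2·0·6}·(-1)^0·(-1)^2 = +1.
v=2: v_2(a)=-6, v_2(b)=4; units ≡ 1, 7 (mod 8); ε·ε+αω+βω = 0·1+-6·0+4·0 ≡ 0  ⇒  (a,b)_2 = +1.
v=3: a=3^0·(≡1), b=3^-8·(≡1) mod 3; (1|3)=+1, (1|3)=+1; (−1)^{0·-8·1}·(+1)^-8·(+1)^0 = +1.
v=∞: -6479 < 0 and 31 > 0  ⇒  (a,b)_∞ = +1.
v=5: a=5^-2·(≡1), b=5^0·(≡1) mod 5; (1|5)=+1, (1|5)=+1; (−1)^{-2·0·2}·(+1)^0·(+1)^-2 = +1.
v=11: a=11^3·(≡5), b=11^2·(≡5) mod 11; (5|11)=+1, (5|11)=+1; (−1)^{3·2·5}·(+1)^2·(+1)^3 = +1.
v=31: a=31^1·(≡9), b=31^1·(≡20) mod 31; (9|31)=+1, (20|31)=+1; (−1)^{1·1·15}·(+1)^1·(+1)^1 = -1.
v=19: a=19^5·(≡6), b=19^6·(≡15) mod 19; (6|19)=+1, (15|19)=-1; (−1)^{5·6·9}·(+1)^6·(-1)^5 = -1.
|Ram(-6479, 31)| = 2, even; anisotropic at {19, 31}.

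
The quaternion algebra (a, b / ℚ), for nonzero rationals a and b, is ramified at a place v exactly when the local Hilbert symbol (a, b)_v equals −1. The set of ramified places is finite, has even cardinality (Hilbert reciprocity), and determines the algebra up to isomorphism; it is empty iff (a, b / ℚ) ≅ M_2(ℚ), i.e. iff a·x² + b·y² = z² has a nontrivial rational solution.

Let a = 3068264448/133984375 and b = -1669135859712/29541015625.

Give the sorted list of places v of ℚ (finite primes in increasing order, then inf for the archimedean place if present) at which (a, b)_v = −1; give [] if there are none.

(a, b) ≡ (14, -17) mod (ℚ^×)²; places V = {2, 3, 5, 7, 11, 17, ∞}.
(a,b)_3: α=4, u≡2; β=4, v≡1 (mod 3); (2|3)=-1, (1|3)=+1; sign (−1)^0·-1^4·+1^4 = +1.
(a,b)_7: α=-3, u≡1; β=0, v≡4 (mod 7); (1|7)=+1, (4|7)=+1; sign (−1)^0·+1^0·+1^-3 = +1.
(a,b)_2: α=17, β=22; u≡7, v≡7 (mod 8); ε(u)ε(v)=1·1, αω(v)=17·0, βω(u)=22·0; sum ≡ 1  ⇒  -1.
(a,b)_11: α=0, u≡5; β=-2, v≡3 (mod 11); (5|11)=+1, (3|11)=+1; sign (−1)^0·+1^-2·+1^0 = +1.
(a,b)_17: α=2, u≡14; β=3, v≡15 (mod 17); (14|17)=-1, (15|17)=+1; sign (−1)^0·-1^3·+1^2 = -1.
(a,b)_∞: sgn(14)=+, sgn(-17)=−, so +1.
(a,b)_5: α=-8, u≡1; β=-12, v≡3 (mod 5); (1|5)=+1, (3|5)=-1; sign (−1)^0·+1^-12·-1^-8 = +1.
(14, -17 / ℚ) ramifies at {2, 17}: a division algebra.

[2, 17]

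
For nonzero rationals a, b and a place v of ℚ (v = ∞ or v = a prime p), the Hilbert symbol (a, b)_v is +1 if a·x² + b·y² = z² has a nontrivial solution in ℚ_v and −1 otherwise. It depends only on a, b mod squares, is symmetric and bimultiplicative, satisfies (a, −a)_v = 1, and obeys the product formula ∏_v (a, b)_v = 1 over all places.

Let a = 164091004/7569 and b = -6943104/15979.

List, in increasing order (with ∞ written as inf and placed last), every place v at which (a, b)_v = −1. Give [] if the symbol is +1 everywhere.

[2, 19]

Mod squares: a ≡ 6919, b ≡ -4674. Check v ∈ {∞, 2, 3, 7, 11, 17, 19, 29, 37, 41}.
v=7: a=7^2·(≡5), b=7^2·(≡1) mod 7; (5|7)=-1, (1|7)=+1; (−1)^{2·2·3}·(-1)^2·(+1)^2 = +1.
v=17: a=17^1·(≡4), b=17^0·(≡15) mod 17; (4|17)=+1, (15|17)=+1; (−1)^{1·0·8}·(+1)^0·(+1)^1 = +1.
v=41: a=41^0·(≡1), b=41^1·(≡5) mod 41; (1|41)=+1, (5|41)=+1; (−1)^{0·1·20}·(+1)^1·(+1)^0 = +1.
v=19: a=19^0·(≡18), b=19^-1·(≡17) mod 19; (18|19)=-1, (17|19)=+1; (−1)^{0·-1·9}·(-1)^-1·(+1)^0 = -1.
v=29: a=29^-2·(≡8), b=29^-2·(≡4) mod 29; (8|29)=-1, (4|29)=+1; (−1)^{-2·-2·14}·(-1)^-2·(+1)^-2 = +1.
v=∞: 6919 > 0 and -4674 < 0  ⇒  (a,b)_∞ = +1.
v=37: a=37^1·(≡14), b=37^0·(≡33) mod 37; (14|37)=-1, (33|37)=+1; (−1)^{1·0·18}·(-1)^0·(+1)^1 = +1.
v=11: a=11^3·(≡7), b=11^0·(≡9) mod 11; (7|11)=-1, (9|11)=+1; (−1)^{3·0·5}·(-1)^0·(+1)^3 = +1.
v=3: a=3^-2·(≡1), b=3^3·(≡2) mod 3; (1|3)=+1, (2|3)=-1; (−1)^{-2·3·1}·(+1)^3·(-1)^-2 = +1.
v=2: v_2(a)=2, v_2(b)=7; units ≡ 7, 7 (mod 8); ε·ε+αω+βω = 1·1+2·0+7·0 ≡ 1  ⇒  (a,b)_2 = -1.
(6919, -4674 / ℚ) ramifies at {2, 19}: a division algebra.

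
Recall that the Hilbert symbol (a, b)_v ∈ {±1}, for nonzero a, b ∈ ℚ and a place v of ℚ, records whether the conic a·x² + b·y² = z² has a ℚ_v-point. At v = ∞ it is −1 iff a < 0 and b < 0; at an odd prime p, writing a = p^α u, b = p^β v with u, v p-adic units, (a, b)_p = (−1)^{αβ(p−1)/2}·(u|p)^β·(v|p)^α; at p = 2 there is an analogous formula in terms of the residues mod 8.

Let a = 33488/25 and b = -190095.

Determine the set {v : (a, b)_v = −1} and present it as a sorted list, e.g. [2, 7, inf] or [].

[3, 5, 19, 23]

(a, b) ≡ (2093, -190095) mod (ℚ^×)²; places V = {2, 3, 5, 7, 13, 19, 23, 29, ∞}.
(a,b)_29: α=0, u≡9; β=1, v≡28 (mod 29); (9|29)=+1, (28|29)=+1; sign (−1)^0·+1^1·+1^0 = +1.
(a,b)_19: α=0, u≡8; β=1, v≡8 (mod 19); (8|19)=-1, (8|19)=-1; sign (−1)^0·-1^1·-1^0 = -1.
(a,b)_3: α=0, u≡2; β=1, v≡1 (mod 3); (2|3)=-1, (1|3)=+1; sign (−1)^0·-1^1·+1^0 = -1.
(a,b)_∞: sgn(2093)=+, sgn(-190095)=−, so +1.
(a,b)_23: α=1, u≡15; β=1, v≡15 (mod 23); (15|23)=-1, (15|23)=-1; sign (−1)^1·-1^1·-1^1 = -1.
(a,b)_13: α=1, u≡11; β=0, v≡4 (mod 13); (11|13)=-1, (4|13)=+1; sign (−1)^0·-1^0·+1^1 = +1.
(a,b)_7: α=1, u≡6; β=0, v≡4 (mod 7); (6|7)=-1, (4|7)=+1; sign (−1)^0·-1^0·+1^1 = +1.
(a,b)_2: α=4, β=0; u≡5, v≡1 (mod 8); ε(u)ε(v)=0·0, αω(v)=4·0, βω(u)=0·1; sum ≡ 0  ⇒  +1.
(a,b)_5: α=-2, u≡3; β=1, v≡1 (mod 5); (3|5)=-1, (1|5)=+1; sign (−1)^0·-1^1·+1^-2 = -1.
(2093, -190095 / ℚ) ramifies at {3, 5, 19, 23}: a division algebra.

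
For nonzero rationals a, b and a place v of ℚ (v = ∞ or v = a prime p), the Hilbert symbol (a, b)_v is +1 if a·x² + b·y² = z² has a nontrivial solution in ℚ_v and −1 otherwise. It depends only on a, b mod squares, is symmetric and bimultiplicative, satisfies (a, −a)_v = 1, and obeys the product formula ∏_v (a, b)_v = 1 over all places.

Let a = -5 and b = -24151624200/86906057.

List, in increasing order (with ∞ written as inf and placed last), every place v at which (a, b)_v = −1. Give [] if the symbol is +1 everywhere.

Mod squares: a ≡ -5, b ≡ -34. Check v ∈ {∞, 2, 3, 5, 7, 11, 17, 19, 37}.
v=37: a=37^0·(≡32), b=37^2·(≡33) mod 37; (32|37)=-1, (33|37)=+1; (−1)^{0·2·18}·(-1)^2·(+1)^0 = +1.
v=7: a=7^0·(≡2), b=7^-2·(≡1) mod 7; (2|7)=+1, (1|7)=+1; (−1)^{0·-2·3}·(+1)^-2·(+1)^0 = +1.
v=17: a=17^0·(≡12), b=17^-3·(≡1) mod 17; (12|17)=-1, (1|17)=+1; (−1)^{0·-3·8}·(-1)^-3·(+1)^0 = -1.
v=19: a=19^0·(≡14), b=19^-2·(≡6) mod 19; (14|19)=-1, (6|19)=+1; (−1)^{0·-2·9}·(-1)^-2·(+1)^0 = +1.
v=5: a=5^1·(≡4), b=5^2·(≡1) mod 5; (4|5)=+1, (1|5)=+1; (−1)^{1·2·2}·(+1)^2·(+1)^1 = +1.
v=2: v_2(a)=0, v_2(b)=3; units ≡ 3, 7 (mod 8); ε·ε+αω+βω = 1·1+0·0+3·1 ≡ 0  ⇒  (a,b)_2 = +1.
v=∞: -5 < 0 and -34 < 0  ⇒  (a,b)_∞ = -1.
v=11: a=11^0·(≡6), b=11^2·(≡2) mod 11; (6|11)=-1, (2|11)=-1; (−1)^{0·2·5}·(-1)^2·(-1)^0 = +1.
v=3: a=3^0·(≡1), b=3^6·(≡2) mod 3; (1|3)=+1, (2|3)=-1; (−1)^{0·6·1}·(+1)^6·(-1)^0 = +1.
Ram(-5, -34) = {17, ∞}; no ℚ_17-point on the conic.

[17, inf]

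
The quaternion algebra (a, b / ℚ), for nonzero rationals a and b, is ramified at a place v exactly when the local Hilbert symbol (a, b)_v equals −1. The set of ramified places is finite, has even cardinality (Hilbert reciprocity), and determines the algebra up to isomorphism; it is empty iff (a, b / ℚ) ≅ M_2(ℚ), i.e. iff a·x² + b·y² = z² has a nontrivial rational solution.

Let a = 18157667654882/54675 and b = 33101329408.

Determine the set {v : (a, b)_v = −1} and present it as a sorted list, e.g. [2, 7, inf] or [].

(a, b) ≡ (393414, 133) mod (ℚ^×)²; places V = {2, 3, 5, 7, 17, 19, 29, 41, ∞}.
(a,b)_29: α=1, u≡25; β=2, v≡21 (mod 29); (25|29)=+1, (21|29)=-1; sign (−1)^0·+1^2·-1^1 = -1.
(a,b)_5: α=-2, u≡1; β=0, v≡3 (mod 5); (1|5)=+1, (3|5)=-1; sign (−1)^0·+1^0·-1^-2 = +1.
(a,b)_3: α=-7, u≡2; β=0, v≡1 (mod 3); (2|3)=-1, (1|3)=+1; sign (−1)^0·-1^0·+1^-7 = +1.
(a,b)_7: α=3, u≡6; β=1, v≡6 (mod 7); (6|7)=-1, (6|7)=-1; sign (−1)^1·-1^1·-1^3 = -1.
(a,b)_2: α=1, β=10; u≡3, v≡5 (mod 8); ε(u)ε(v)=1·0, αω(v)=1·1, βω(u)=10·1; sum ≡ 1  ⇒  -1.
(a,b)_19: α=1, u≡15; β=1, v≡5 (mod 19); (15|19)=-1, (5|19)=+1; sign (−1)^1·-1^1·+1^1 = +1.
(a,b)_∞: sgn(393414)=+, sgn(133)=+, so +1.
(a,b)_41: α=4, u≡11; β=0, v≡31 (mod 41); (11|41)=-1, (31|41)=+1; sign (−1)^0·-1^0·+1^4 = +1.
(a,b)_17: α=1, u≡5; β=2, v≡6 (mod 17); (5|17)=-1, (6|17)=-1; sign (−1)^0·-1^2·-1^1 = -1.
Ram(393414, 133) = {2, 7, 17, 29}; no ℚ_2-point on the conic.

[2, 7, 17, 29]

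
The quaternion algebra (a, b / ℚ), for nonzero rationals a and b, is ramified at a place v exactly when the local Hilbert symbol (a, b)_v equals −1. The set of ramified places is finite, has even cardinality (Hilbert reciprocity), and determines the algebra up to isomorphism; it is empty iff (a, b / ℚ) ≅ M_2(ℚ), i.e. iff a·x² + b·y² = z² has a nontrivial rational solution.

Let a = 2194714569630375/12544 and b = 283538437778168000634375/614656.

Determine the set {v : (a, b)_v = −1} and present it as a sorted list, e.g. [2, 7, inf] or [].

(a, b) ≡ (15, 4032015) mod (ℚ^×)²; places V = {2, 3, 5, 7, 13, 19, 23, 29, 31, ∞}.
(a,b)_19: α=0, u≡18; β=2, v≡11 (mod 19); (18|19)=-1, (11|19)=+1; sign (−1)^0·-1^2·+1^0 = +1.
(a,b)_2: α=-8, β=-8; u≡7, v≡7 (mod 8); ε(u)ε(v)=1·1, αω(v)=-8·0, βω(u)=-8·0; sum ≡ 1  ⇒  -1.
(a,b)_13: α=2, u≡8; β=1, v≡3 (mod 13); (8|13)=-1, (3|13)=+1; sign (−1)^0·-1^1·+1^2 = -1.
(a,b)_31: α=2, u≡3; β=3, v≡5 (mod 31); (3|31)=-1, (5|31)=+1; sign (−1)^0·-1^3·+1^2 = -1.
(a,b)_7: α=-2, u≡4; β=-4, v≡2 (mod 7); (4|7)=+1, (2|7)=+1; sign (−1)^0·+1^-4·+1^-2 = +1.
(a,b)_29: α=2, u≡11; β=3, v≡23 (mod 29); (11|29)=-1, (23|29)=+1; sign (−1)^0·-1^3·+1^2 = -1.
(a,b)_23: α=2, u≡15; β=3, v≡11 (mod 23); (15|23)=-1, (11|23)=-1; sign (−1)^0·-1^3·-1^2 = -1.
(a,b)_3: α=5, u≡2; β=7, v≡2 (mod 3); (2|3)=-1, (2|3)=-1; sign (−1)^1·-1^7·-1^5 = -1.
(a,b)_5: α=3, u≡2; β=5, v≡3 (mod 5); (2|5)=-1, (3|5)=-1; sign (−1)^0·-1^5·-1^3 = +1.
(a,b)_∞: sgn(15)=+, sgn(4032015)=+, so +1.
(15, 4032015 / ℚ) ramifies at {2, 3, 13, 23, 29, 31}: a division algebra.

[2, 3, 13, 23, 29, 31]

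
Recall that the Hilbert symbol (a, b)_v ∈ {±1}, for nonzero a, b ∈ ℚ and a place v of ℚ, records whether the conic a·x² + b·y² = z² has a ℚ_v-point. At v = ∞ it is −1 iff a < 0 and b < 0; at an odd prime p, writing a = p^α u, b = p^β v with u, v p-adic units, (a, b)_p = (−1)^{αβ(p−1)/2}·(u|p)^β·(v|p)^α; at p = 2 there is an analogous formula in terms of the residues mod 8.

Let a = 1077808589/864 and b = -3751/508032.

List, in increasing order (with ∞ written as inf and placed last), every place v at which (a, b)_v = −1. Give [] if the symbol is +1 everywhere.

[23, 31]

(a, b) ≡ (55614, -62) mod (ℚ^×)²; places V = {2, 3, 7, 11, 13, 23, 31, ∞}.
(a,b)_11: α=2, u≡1; β=2, v≡3 (mod 11); (1|11)=+1, (3|11)=+1; sign (−1)^0·+1^2·+1^2 = +1.
(a,b)_23: α=1, u≡13; β=0, v≡17 (mod 23); (13|23)=+1, (17|23)=-1; sign (−1)^0·+1^0·-1^1 = -1.
(a,b)_7: α=0, u≡6; β=-2, v≡1 (mod 7); (6|7)=-1, (1|7)=+1; sign (−1)^0·-1^-2·+1^0 = +1.
(a,b)_13: α=1, u≡10; β=0, v≡9 (mod 13); (10|13)=+1, (9|13)=+1; sign (−1)^0·+1^0·+1^1 = +1.
(a,b)_31: α=3, u≡15; β=1, v≡24 (mod 31); (15|31)=-1, (24|31)=-1; sign (−1)^1·-1^1·-1^3 = -1.
(a,b)_2: α=-5, β=-7; u≡7, v≡1 (mod 8); ε(u)ε(v)=1·0, αω(v)=-5·0, βω(u)=-7·0; sum ≡ 0  ⇒  +1.
(a,b)_∞: sgn(55614)=+, sgn(-62)=−, so +1.
(a,b)_3: α=-3, u≡1; β=-4, v≡1 (mod 3); (1|3)=+1, (1|3)=+1; sign (−1)^0·+1^-4·+1^-3 = +1.
(55614, -62 / ℚ) ramifies at {23, 31}: a division algebra.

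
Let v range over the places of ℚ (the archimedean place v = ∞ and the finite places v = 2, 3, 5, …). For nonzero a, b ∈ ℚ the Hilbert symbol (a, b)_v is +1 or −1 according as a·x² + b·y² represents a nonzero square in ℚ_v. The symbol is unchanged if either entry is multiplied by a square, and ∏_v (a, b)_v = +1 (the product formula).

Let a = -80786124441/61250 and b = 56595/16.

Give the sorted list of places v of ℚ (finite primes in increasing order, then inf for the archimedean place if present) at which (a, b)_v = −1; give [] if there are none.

[5, 7]

Mod squares: a ≡ -2, b ≡ 1155. Check v ∈ {∞, 2, 3, 5, 7, 11, 29}.
v=29: a=29^2·(≡14), b=29^0·(≡1) mod 29; (14|29)=-1, (1|29)=+1; (−1)^{2·0·14}·(-1)^0·(+1)^2 = +1.
v=∞: -2 < 0 and 1155 > 0  ⇒  (a,b)_∞ = +1.
v=7: a=7^-2·(≡5), b=7^3·(≡2) mod 7; (5|7)=-1, (2|7)=+1; (−1)^{-2·3·3}·(-1)^3·(+1)^-2 = -1.
v=3: a=3^8·(≡1), b=3^1·(≡1) mod 3; (1|3)=+1, (1|3)=+1; (−1)^{8·1·1}·(+1)^1·(+1)^8 = +1.
v=5: a=5^-4·(≡3), b=5^1·(≡4) mod 5; (3|5)=-1, (4|5)=+1; (−1)^{-4·1·2}·(-1)^1·(+1)^-4 = -1.
v=2: v_2(a)=-1, v_2(b)=-4; units ≡ 7, 3 (mod 8); ε·ε+αω+βω = 1·1+-1·1+-4·0 ≡ 0  ⇒  (a,b)_2 = +1.
v=11: a=11^4·(≡4), b=11^1·(≡6) mod 11; (4|11)=+1, (6|11)=-1; (−1)^{4·1·5}·(+1)^1·(-1)^4 = +1.
(-2, 1155 / ℚ) ramifies at {5, 7}: a division algebra.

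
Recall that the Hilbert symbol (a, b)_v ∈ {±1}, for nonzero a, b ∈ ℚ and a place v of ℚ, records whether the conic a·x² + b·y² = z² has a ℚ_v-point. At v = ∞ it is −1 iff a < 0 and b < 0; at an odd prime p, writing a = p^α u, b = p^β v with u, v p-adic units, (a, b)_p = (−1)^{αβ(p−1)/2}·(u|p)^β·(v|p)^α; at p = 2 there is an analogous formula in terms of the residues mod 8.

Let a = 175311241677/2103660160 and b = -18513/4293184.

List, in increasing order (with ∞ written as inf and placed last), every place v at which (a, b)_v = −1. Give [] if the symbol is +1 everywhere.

(a, b) ≡ (130, -17) mod (ℚ^×)²; places V = {2, 3, 5, 7, 11, 13, 17, 23, 37, ∞}.
(a,b)_17: α=2, u≡3; β=1, v≡4 (mod 17); (3|17)=-1, (4|17)=+1; sign (−1)^0·-1^1·+1^2 = -1.
(a,b)_∞: sgn(130)=+, sgn(-17)=−, so +1.
(a,b)_5: α=-1, u≡1; β=0, v≡3 (mod 5); (1|5)=+1, (3|5)=-1; sign (−1)^0·+1^0·-1^-1 = -1.
(a,b)_3: α=6, u≡1; β=2, v≡1 (mod 3); (1|3)=+1, (1|3)=+1; sign (−1)^0·+1^2·+1^6 = +1.
(a,b)_11: α=2, u≡5; β=2, v≡9 (mod 11); (5|11)=+1, (9|11)=+1; sign (−1)^0·+1^2·+1^2 = +1.
(a,b)_7: α=-4, u≡1; β=-2, v≡4 (mod 7); (1|7)=+1, (4|7)=+1; sign (−1)^0·+1^-2·+1^-4 = +1.
(a,b)_37: α=-2, u≡32; β=-2, v≡22 (mod 37); (32|37)=-1, (22|37)=-1; sign (−1)^0·-1^-2·-1^-2 = +1.
(a,b)_13: α=1, u≡1; β=0, v≡1 (mod 13); (1|13)=+1, (1|13)=+1; sign (−1)^0·+1^0·+1^1 = +1.
(a,b)_23: α=2, u≡11; β=0, v≡12 (mod 23); (11|23)=-1, (12|23)=+1; sign (−1)^0·-1^0·+1^2 = +1.
(a,b)_2: α=-7, β=-6; u≡1, v≡7 (mod 8); ε(u)ε(v)=0·1, αω(v)=-7·0, βω(u)=-6·0; sum ≡ 0  ⇒  +1.
Ram(130, -17) = {5, 17}; no ℚ_5-point on the conic.

[5, 17]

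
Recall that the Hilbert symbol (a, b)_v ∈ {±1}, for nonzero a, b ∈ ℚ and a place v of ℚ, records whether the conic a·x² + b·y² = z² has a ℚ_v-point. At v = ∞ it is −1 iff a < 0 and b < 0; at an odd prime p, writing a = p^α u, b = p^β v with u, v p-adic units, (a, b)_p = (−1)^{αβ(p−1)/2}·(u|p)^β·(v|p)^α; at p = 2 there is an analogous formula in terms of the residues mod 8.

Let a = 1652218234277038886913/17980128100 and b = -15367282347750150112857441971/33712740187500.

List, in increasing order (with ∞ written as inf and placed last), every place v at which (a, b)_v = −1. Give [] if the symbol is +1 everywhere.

(a, b) ≡ (42629217, -138417) mod (ℚ^×)²; places V = {2, 3, 5, 7, 11, 13, 17, 19, 23, 29, 37, 41, 43, 53, ∞}.
(a,b)_29: α=1, u≡18; β=1, v≡2 (mod 29); (18|29)=-1, (2|29)=-1; sign (−1)^0·-1^1·-1^1 = +1.
(a,b)_7: α=2, u≡1; β=4, v≡2 (mod 7); (1|7)=+1, (2|7)=+1; sign (−1)^0·+1^4·+1^2 = +1.
(a,b)_23: α=-2, u≡5; β=-2, v≡11 (mod 23); (5|23)=-1, (11|23)=-1; sign (−1)^0·-1^-2·-1^-2 = +1.
(a,b)_5: α=-2, u≡2; β=-6, v≡2 (mod 5); (2|5)=-1, (2|5)=-1; sign (−1)^0·-1^-6·-1^-2 = +1.
(a,b)_43: α=4, u≡9; β=5, v≡4 (mod 43); (9|43)=+1, (4|43)=+1; sign (−1)^0·+1^5·+1^4 = +1.
(a,b)_53: α=-2, u≡14; β=-2, v≡30 (mod 53); (14|53)=-1, (30|53)=-1; sign (−1)^0·-1^-2·-1^-2 = +1.
(a,b)_13: α=2, u≡2; β=2, v≡11 (mod 13); (2|13)=-1, (11|13)=-1; sign (−1)^0·-1^2·-1^2 = +1.
(a,b)_17: α=1, u≡9; β=2, v≡5 (mod 17); (9|17)=+1, (5|17)=-1; sign (−1)^0·+1^2·-1^1 = -1.
(a,b)_11: α=-2, u≡1; β=-2, v≡7 (mod 11); (1|11)=+1, (7|11)=-1; sign (−1)^0·+1^-2·-1^-2 = +1.
(a,b)_19: α=1, u≡17; β=2, v≡5 (mod 19); (17|19)=+1, (5|19)=+1; sign (−1)^0·+1^2·+1^1 = +1.
(a,b)_2: α=-2, β=-2; u≡1, v≡7 (mod 8); ε(u)ε(v)=0·1, αω(v)=-2·0, βω(u)=-2·0; sum ≡ 0  ⇒  +1.
(a,b)_3: α=1, u≡2; β=-1, v≡1 (mod 3); (2|3)=-1, (1|3)=+1; sign (−1)^1·-1^-1·+1^1 = +1.
(a,b)_37: α=3, u≡22; β=3, v≡16 (mod 37); (22|37)=-1, (16|37)=+1; sign (−1)^0·-1^3·+1^3 = -1.
(a,b)_41: α=1, u≡18; β=2, v≡16 (mod 41); (18|41)=+1, (16|41)=+1; sign (−1)^0·+1^2·+1^1 = +1.
(a,b)_∞: sgn(42629217)=+, sgn(-138417)=−, so +1.
Ram(42629217, -138417) = {17, 37}; no ℚ_17-point on the conic.

[17, 37]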